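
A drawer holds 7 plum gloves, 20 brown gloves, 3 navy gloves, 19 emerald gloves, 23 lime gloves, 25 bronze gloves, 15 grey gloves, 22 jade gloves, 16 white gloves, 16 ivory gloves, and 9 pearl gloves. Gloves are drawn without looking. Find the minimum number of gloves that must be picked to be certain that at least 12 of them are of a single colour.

108

The 11 colours are the holes; the gloves drawn are the pigeons.
To avoid 12 of any one colour, the worst case takes at most 11 of each colour, or every glove of a colour that has fewer than 11.
That gives 7 + 11 + 3 + 11 + 11 + 11 + 11 + 11 + 11 + 11 + 9 = 107 gloves with no colour reaching 12.
The next glove forces some colour to 12, so 107 + 1 = 108.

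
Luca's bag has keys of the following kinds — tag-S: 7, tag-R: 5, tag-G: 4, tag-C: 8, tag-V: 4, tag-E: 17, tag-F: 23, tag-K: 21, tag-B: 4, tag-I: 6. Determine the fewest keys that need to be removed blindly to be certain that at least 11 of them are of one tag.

69

An adversary could hand out at most 10 keys per tag (7 tags run out sooner): 7 + 5 + 4 + 8 + 4 + 10 + 10 + 10 + 4 + 6 = 68 keys and still no tag has 11.
By the pigeonhole principle, one more key lands in a tag already at 10, so 69 draws are enough and 68 are not.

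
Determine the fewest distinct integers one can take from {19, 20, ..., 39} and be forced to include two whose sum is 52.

15

A set avoiding the sum 52 can contain at most one of each pair {x, 52−x}, plus the 7 elements whose complement lies outside the range or equal to its own complement.
The integers 26, …, 39 (14 of them) are such a set: any two sum to at least 26+27 = 53 > 52.
By pigeonhole, any 15th integer completes one of the 7 pairs, so 15 choices force a sum of 52.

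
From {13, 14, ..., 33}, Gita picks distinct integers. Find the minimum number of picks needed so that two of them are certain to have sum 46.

A set avoiding the sum 46 can contain at most one of each pair {x, 46−x}, plus the 1 element equal to its own complement.
The integers 23, …, 33 (11 of them) are such a set: any two sum to at least 23+24 = 47 > 46.
By pigeonhole, any 12th integer completes one of the 10 pairs, so 12 choices force a sum of 46.

12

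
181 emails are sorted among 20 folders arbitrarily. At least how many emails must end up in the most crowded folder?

The 20 folders are the holes and the 181 emails are the pigeons.
If every folder held at most 9 emails, the total would be at most 20 × 9 = 180, which is less than 181.
So some folder holds at least ⌈181/20⌉ = 10 emails.

10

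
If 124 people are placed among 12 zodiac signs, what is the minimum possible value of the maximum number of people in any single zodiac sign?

11

The 12 zodiac signs are the holes and the 124 people are the pigeons.
If every zodiac sign held at most 10 people, the total would be at most 12 × 10 = 120, which is less than 124.
So some zodiac sign holds at least ⌈124/12⌉ = 11 people.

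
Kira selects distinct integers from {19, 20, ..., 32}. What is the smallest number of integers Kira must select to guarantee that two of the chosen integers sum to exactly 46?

A set avoiding the sum 46 can contain at most one of each pair {x, 46−x}, plus the 6 elements whose complement lies outside the range or equal to its own complement.
The integers 23, …, 32 (10 of them) are such a set: any two sum to at least 23+24 = 47 > 46.
Pigeonhole: any 11th integer completes one of the 4 pairs, so 11 choices force a sum of 46.

11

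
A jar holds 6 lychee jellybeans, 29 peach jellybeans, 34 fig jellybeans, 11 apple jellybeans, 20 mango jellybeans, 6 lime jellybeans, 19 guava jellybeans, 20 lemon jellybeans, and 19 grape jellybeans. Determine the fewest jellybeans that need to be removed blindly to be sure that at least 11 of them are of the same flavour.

An adversary could hand out at most 10 jellybeans per flavour (lychee, lime run out sooner): 6 + 10 + 10 + 10 + 10 + 6 + 10 + 10 + 10 = 82 jellybeans and still no flavour has 11.
By pigeonhole, one more jellybean lands in a flavour already at 10, so 83 draws are enough and 82 are not.

83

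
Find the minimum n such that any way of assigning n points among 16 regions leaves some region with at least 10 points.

With 144 points one could put exactly 9 in each of the 16 regions, and no region would reach 10.
One more point must land in a region that already has 9, giving it 10.
So 16 × 9 + 1 = 145 points are required.

145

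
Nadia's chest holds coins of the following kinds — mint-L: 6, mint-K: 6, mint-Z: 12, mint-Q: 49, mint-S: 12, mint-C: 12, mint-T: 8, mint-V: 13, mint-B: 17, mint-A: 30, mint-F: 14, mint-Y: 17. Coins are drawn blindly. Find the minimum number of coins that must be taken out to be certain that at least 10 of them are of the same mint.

An adversary could hand out at most 9 coins per mint (mint-L, mint-K, mint-T run out sooner): 6 + 6 + 9 + 9 + 9 + 9 + 8 + 9 + 9 + 9 + 9 + 9 = 101 coins and still no mint has 10.
By the pigeonhole principle, one more coin lands in a mint already at 9, so 102 draws are enough and 101 are not.

102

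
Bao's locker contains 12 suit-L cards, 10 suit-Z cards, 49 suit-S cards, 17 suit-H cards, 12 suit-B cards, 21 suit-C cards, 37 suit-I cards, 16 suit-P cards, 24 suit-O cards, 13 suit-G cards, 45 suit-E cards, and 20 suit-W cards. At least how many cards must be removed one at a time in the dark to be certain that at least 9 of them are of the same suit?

The 12 suits are the holes; the cards drawn are the pigeons.
To avoid 9 of any one suit, the worst case takes at most 8 of each suit.
That gives 8 + 8 + 8 + 8 + 8 + 8 + 8 + 8 + 8 + 8 + 8 + 8 = 96 cards with no suit reaching 9.
The next card forces some suit to 9, so 96 + 1 = 97.

97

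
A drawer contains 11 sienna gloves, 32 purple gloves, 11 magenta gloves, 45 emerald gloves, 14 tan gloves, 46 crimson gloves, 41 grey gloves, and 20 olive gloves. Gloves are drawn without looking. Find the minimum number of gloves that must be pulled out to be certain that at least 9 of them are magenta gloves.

In the worst case for collecting magenta gloves, every non-magenta glove comes out first.
There are 11 + 32 + 45 + 14 + 46 + 41 + 20 = 209 non-magenta gloves altogether.
After those, each further glove must be magenta, so 209 + 9 = 218 draws guarantee 9 magenta gloves.

218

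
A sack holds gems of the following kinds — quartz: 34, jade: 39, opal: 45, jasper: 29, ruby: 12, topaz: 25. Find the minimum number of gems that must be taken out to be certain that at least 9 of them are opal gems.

148

In the worst case for collecting opal gems, every non-opal gem comes out first.
There are 34 + 39 + 29 + 12 + 25 = 139 non-opal gems altogether.
After those, each further gem must be opal, so 139 + 9 = 148 draws guarantee 9 opal gems.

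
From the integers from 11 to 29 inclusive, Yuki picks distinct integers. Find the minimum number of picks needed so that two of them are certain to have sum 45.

13

Group the elements by complementary pair {x, 45−x}: {16,29}, {17,28}, {18,27}, …, giving 7 two-element pairs and 5 integers whose partner 45−x falls outside [11,29].
Treating each of those 12 groups as a pigeonhole, one can pick one integer per group — 12 integers — with no two summing to 45.
The 13th integer lands in an occupied pair, forcing a sum of 45.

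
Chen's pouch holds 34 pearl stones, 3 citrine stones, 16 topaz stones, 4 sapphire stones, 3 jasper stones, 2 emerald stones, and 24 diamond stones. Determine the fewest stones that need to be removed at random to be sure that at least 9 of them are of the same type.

37

Put each drawn stone into a box by type. The largest draw with every box below 9 takes min(count, 8) from each type; types with fewer than 8 contribute all they have.
Σ min(cᵢ, 8) = 8 + 3 + 8 + 4 + 3 + 2 + 8 = 36.
Draw number 36 + 1 = 37 must push one box to 9.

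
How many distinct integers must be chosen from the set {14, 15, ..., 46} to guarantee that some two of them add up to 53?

21

Two chosen integers sum to 53 exactly when both halves of some pair {x, 53−x} with 14 ≤ x ≤ 53−x ≤ 39 are chosen — 13 such pairs.
The remaining 7 elements (those with no distinct partner in range) can never complete a 53-sum, so the worst case takes all of them and one from each pair: 7 + 13 = 20.
By pigeonhole, the 21st integer has to be the second member of some pair, so 20 + 1 = 21.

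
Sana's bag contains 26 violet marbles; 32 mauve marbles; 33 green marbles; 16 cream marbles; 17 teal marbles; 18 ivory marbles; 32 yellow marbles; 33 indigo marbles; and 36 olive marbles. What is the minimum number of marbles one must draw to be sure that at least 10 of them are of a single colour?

The 9 colours are the holes; the marbles drawn are the pigeons.
To avoid 10 of any one colour, the worst case takes at most 9 of each colour.
That gives 9 + 9 + 9 + 9 + 9 + 9 + 9 + 9 + 9 = 81 marbles with no colour reaching 10.
The next marble forces some colour to 10, so 81 + 1 = 82.

82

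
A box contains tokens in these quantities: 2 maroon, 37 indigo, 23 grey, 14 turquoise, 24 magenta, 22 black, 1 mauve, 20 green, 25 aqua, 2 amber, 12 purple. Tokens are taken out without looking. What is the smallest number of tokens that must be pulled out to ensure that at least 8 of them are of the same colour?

62

By pigeonhole, put each drawn token into a box by colour. The largest draw with every box below 8 takes min(count, 7) from each colour; colours with fewer than 7 contribute all they have.
Σ min(cᵢ, 7) = 2 + 7 + 7 + 7 + 7 + 7 + 1 + 7 + 7 + 2 + 7 = 61.
Draw number 61 + 1 = 62 must push one box to 8.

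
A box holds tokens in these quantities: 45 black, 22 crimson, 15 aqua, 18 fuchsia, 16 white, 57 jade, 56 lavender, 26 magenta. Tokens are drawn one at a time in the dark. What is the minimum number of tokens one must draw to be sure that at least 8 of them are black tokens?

In the worst case for collecting black tokens, every non-black token comes out first.
There are 22 + 15 + 18 + 16 + 57 + 56 + 26 = 210 non-black tokens altogether.
After those, each further token must be black, so 210 + 8 = 218 draws guarantee 8 black tokens.

218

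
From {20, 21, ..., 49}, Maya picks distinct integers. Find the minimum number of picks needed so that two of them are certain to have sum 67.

Two chosen integers sum to 67 exactly when both halves of some pair {x, 67−x} with 20 ≤ x ≤ 67−x ≤ 47 are chosen — 14 such pairs.
The remaining 2 elements (those with no distinct partner in range) can never complete a 67-sum, so the worst case takes all of them and one from each pair: 2 + 14 = 16.
The 17th integer has to be the second member of some pair, so 16 + 1 = 17.

17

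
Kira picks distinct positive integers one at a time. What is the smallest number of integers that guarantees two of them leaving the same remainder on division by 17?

By the pigeonhole principle, the 17 residue classes mod 17 are the pigeonholes.
With 17 integers one could put 1 in each residue class and have no class reach 2.
The 18th integer pushes some class to 2, so 17·1 + 1 = 18.

18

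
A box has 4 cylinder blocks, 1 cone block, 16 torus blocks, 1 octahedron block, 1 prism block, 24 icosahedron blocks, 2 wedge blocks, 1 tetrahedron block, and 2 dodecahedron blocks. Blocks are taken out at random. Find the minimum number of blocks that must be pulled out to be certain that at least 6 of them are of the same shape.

An adversary could hand out at most 5 blocks per shape (7 shapes run out sooner): 4 + 1 + 5 + 1 + 1 + 5 + 2 + 1 + 2 = 22 blocks and still no shape has 6.
By the pigeonhole principle, one more block lands in a shape already at 5, so 23 draws are enough and 22 are not.

23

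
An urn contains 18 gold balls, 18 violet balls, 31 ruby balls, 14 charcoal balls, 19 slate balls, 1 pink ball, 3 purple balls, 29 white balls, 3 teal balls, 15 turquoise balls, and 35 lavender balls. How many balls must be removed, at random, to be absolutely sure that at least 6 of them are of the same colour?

By the pigeonhole principle, the 11 colours are the holes; the balls drawn are the pigeons.
To avoid 6 of any one colour, the worst case takes at most 5 of each colour, or every ball of a colour that has fewer than 5.
That gives 5 + 5 + 5 + 5 + 5 + 1 + 3 + 5 + 3 + 5 + 5 = 47 balls with no colour reaching 6.
The next ball forces some colour to 6, so 47 + 1 = 48.

48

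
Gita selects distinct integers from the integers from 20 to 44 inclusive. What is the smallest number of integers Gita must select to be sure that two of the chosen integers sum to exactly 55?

Two chosen integers sum to 55 exactly when both halves of some pair {x, 55−x} with 20 ≤ x ≤ 55−x ≤ 35 are chosen — 8 such pairs.
The remaining 9 elements (those with no distinct partner in range) can never complete a 55-sum, so the worst case takes all of them and one from each pair: 9 + 8 = 17.
Pigeonhole: the 18th integer has to be the second member of some pair, so 17 + 1 = 18.

18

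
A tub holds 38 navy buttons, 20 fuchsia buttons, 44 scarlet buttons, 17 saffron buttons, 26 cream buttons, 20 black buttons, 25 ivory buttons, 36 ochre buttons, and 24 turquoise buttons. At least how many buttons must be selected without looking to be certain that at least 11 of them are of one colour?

By pigeonhole, the 9 colours are the holes; the buttons drawn are the pigeons.
To avoid 11 of any one colour, the worst case takes at most 10 of each colour.
That gives 10 + 10 + 10 + 10 + 10 + 10 + 10 + 10 + 10 = 90 buttons with no colour reaching 11.
The next button forces some colour to 11, so 90 + 1 = 91.

91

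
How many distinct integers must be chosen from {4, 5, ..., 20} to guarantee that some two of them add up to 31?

13

A set avoiding the sum 31 can contain at most one of each pair {x, 31−x}, plus the 7 elements whose complement lies outside the range.
The integers 4, …, 15 (12 of them) are such a set: any two sum to at least 4+5 = 9 and at most 14+15 = 29 < 31.
Any 13th integer completes one of the 5 pairs, so 13 choices force a sum of 31.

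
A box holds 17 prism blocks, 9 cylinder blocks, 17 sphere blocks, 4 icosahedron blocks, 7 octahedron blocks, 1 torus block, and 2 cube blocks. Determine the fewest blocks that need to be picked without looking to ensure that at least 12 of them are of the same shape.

46

By pigeonhole, the 7 shapes are the holes; the blocks drawn are the pigeons.
To avoid 12 of any one shape, the worst case takes at most 11 of each shape, or every block of a shape that has fewer than 11.
That gives 11 + 9 + 11 + 4 + 7 + 1 + 2 = 45 blocks with no shape reaching 12.
The next block forces some shape to 12, so 45 + 1 = 46.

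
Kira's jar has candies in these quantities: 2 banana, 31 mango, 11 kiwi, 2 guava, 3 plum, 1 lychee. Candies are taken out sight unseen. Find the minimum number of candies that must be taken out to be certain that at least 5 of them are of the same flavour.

17

By pigeonhole, the 6 flavours are the holes; the candies drawn are the pigeons.
To avoid 5 of any one flavour, the worst case takes at most 4 of each flavour, or every candy of a flavour that has fewer than 4.
That gives 2 + 4 + 4 + 2 + 3 + 1 = 16 candies with no flavour reaching 5.
The next candy forces some flavour to 5, so 16 + 1 = 17.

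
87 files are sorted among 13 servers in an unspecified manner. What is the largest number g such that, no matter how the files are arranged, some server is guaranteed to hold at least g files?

7

Pigeonhole: the 13 servers are the holes and the 87 files are the pigeons.
If every server held at most 6 files, the total would be at most 13 × 6 = 78, which is less than 87.
So some server holds at least ⌈87/13⌉ = 7 files.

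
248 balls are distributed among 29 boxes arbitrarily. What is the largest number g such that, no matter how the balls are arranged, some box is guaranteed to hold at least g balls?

9

The 29 boxes are the holes and the 248 balls are the pigeons.
If every box held at most 8 balls, the total would be at most 29 × 8 = 232, which is less than 248.
So some box holds at least ⌈248/29⌉ = 9 balls.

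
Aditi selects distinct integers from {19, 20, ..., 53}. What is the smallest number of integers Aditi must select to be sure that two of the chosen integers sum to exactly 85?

Group the elements by complementary pair {x, 85−x}: {32,53}, {33,52}, {34,51}, …, giving 11 two-element pairs and 13 integers whose partner 85−x falls outside [19,53].
Pigeonhole: treating each of those 24 groups as a pigeonhole, one can pick one integer per group — 24 integers — with no two summing to 85.
The 25th integer lands in an occupied pair, forcing a sum of 85.

25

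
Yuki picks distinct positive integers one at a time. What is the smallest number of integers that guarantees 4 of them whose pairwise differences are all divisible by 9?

Integers whose pairwise differences are multiples of 9 are exactly those sharing a remainder mod 9. By the pigeonhole principle, the 9 residue classes mod 9 are the pigeonholes.
With 27 integers one could put 3 in each residue class and have no class reach 4.
The 28th integer pushes some class to 4, so 9·3 + 1 = 28.

28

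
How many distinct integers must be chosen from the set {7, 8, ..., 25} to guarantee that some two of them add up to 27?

13

Group the elements by complementary pair {x, 27−x}: {7,20}, {8,19}, {9,18}, …, giving 7 two-element pairs and 5 integers whose partner 27−x falls outside [7,25].
Treating each of those 12 groups as a pigeonhole, one can pick one integer per group — 12 integers — with no two summing to 27.
The 13th integer lands in an occupied pair, forcing a sum of 27.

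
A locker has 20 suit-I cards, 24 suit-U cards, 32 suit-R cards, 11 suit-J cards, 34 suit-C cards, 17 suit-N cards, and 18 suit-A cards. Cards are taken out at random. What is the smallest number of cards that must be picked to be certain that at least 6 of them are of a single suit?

36

The 7 suits are the holes; the cards drawn are the pigeons.
To avoid 6 of any one suit, the worst case takes at most 5 of each suit.
That gives 5 + 5 + 5 + 5 + 5 + 5 + 5 = 35 cards with no suit reaching 6.
The next card forces some suit to 6, so 35 + 1 = 36.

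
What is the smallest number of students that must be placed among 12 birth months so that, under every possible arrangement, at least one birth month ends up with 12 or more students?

133

With 132 students one could put exactly 11 in each of the 12 birth months, and no birth month would reach 12.
By the pigeonhole principle, one more student must land in a birth month that already has 11, giving it 12.
So 12 × 11 + 1 = 133 students are required.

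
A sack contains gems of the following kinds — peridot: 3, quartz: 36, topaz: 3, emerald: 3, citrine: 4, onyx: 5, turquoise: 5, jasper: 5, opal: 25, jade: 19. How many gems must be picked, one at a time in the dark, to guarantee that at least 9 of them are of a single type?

Put each drawn gem into a box by type. The largest draw with every box below 9 takes min(count, 8) from each type; types with fewer than 8 contribute all they have.
Σ min(cᵢ, 8) = 3 + 8 + 3 + 3 + 4 + 5 + 5 + 5 + 8 + 8 = 52.
Draw number 52 + 1 = 53 must push one box to 9.

53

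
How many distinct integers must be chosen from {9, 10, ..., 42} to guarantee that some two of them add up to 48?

20

Group the elements by complementary pair {x, 48−x}: {9,39}, {10,38}, {11,37}, …, giving 15 two-element pairs; the single value 24 (it cannot pair with itself since the integers are distinct); and 3 integers whose partner 48−x falls outside [9,42].
Treating each of those 19 groups as a pigeonhole, one can pick one integer per group — 19 integers — with no two summing to 48.
The 20th integer lands in an occupied pair, forcing a sum of 48.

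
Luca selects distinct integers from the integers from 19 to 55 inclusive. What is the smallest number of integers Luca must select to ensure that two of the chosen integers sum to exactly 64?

Group the elements by complementary pair {x, 64−x}: {19,45}, {20,44}, {21,43}, …, giving 13 two-element pairs; the single value 32 (it cannot pair with itself since the integers are distinct); and 10 integers whose partner 64−x falls outside [19,55].
Treating each of those 24 groups as a pigeonhole, one can pick one integer per group — 24 integers — with no two summing to 64.
The 25th integer lands in an occupied pair, forcing a sum of 64.

25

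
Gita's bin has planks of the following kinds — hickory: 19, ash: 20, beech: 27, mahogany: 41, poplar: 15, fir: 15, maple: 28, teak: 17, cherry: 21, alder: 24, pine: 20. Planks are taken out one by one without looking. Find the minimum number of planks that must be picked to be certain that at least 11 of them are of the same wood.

111

Pigeonhole: the 11 woods are the holes; the planks drawn are the pigeons.
To avoid 11 of any one wood, the worst case takes at most 10 of each wood.
That gives 10 + 10 + 10 + 10 + 10 + 10 + 10 + 10 + 10 + 10 + 10 = 110 planks with no wood reaching 11.
The next plank forces some wood to 11, so 110 + 1 = 111.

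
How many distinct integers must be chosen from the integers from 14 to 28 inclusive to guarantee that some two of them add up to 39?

A set avoiding the sum 39 can contain at most one of each pair {x, 39−x}, plus the 3 elements whose complement lies outside the range.
The integers 20, …, 28 (9 of them) are such a set: any two sum to at least 20+21 = 41 > 39.
Pigeonhole: any 10th integer completes one of the 6 pairs, so 10 choices force a sum of 39.

10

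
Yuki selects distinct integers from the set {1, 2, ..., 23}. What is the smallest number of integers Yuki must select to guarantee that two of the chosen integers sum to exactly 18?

16

Two chosen integers sum to 18 exactly when both halves of some pair {x, 18−x} with 1 ≤ x ≤ 18−x ≤ 17 are chosen — 8 such pairs.
The remaining 7 elements (those with no distinct partner in range) can never complete a 18-sum, so the worst case takes all of them and one from each pair: 7 + 8 = 15.
By pigeonhole, the 16th integer has to be the second member of some pair, so 15 + 1 = 16.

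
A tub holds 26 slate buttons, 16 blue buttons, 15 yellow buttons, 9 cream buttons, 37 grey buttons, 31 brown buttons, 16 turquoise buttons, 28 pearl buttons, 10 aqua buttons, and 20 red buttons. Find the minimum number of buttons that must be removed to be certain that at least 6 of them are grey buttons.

177

In the worst case for collecting grey buttons, every non-grey button comes out first.
There are 26 + 16 + 15 + 9 + 31 + 16 + 28 + 10 + 20 = 171 non-grey buttons altogether.
After those, each further button must be grey, so 171 + 6 = 177 draws guarantee 6 grey buttons.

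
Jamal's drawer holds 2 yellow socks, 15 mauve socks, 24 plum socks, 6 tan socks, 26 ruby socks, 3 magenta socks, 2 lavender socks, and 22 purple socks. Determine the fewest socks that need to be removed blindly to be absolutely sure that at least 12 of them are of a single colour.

58

An adversary could hand out at most 11 socks per colour (4 colours run out sooner): 2 + 11 + 11 + 6 + 11 + 3 + 2 + 11 = 57 socks and still no colour has 12.
One more sock lands in a colour already at 11, so 58 draws are enough and 57 are not.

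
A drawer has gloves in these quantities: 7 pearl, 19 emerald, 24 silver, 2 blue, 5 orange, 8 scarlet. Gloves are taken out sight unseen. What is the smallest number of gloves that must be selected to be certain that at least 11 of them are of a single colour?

43

Put each drawn glove into a box by colour. The largest draw with every box below 11 takes min(count, 10) from each colour; colours with fewer than 10 contribute all they have.
Σ min(cᵢ, 10) = 7 + 10 + 10 + 2 + 5 + 8 = 42.
Draw number 42 + 1 = 43 must push one box to 11.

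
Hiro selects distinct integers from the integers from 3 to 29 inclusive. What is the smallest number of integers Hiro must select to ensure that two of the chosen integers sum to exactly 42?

A set avoiding the sum 42 can contain at most one of each pair {x, 42−x}, plus the 11 elements whose complement lies outside the range or equal to its own complement.
The integers 3, …, 21 (19 of them) are such a set: any two sum to at least 3+4 = 7 and at most 20+21 = 41 < 42.
Pigeonhole: any 20th integer completes one of the 8 pairs, so 20 choices force a sum of 42.

20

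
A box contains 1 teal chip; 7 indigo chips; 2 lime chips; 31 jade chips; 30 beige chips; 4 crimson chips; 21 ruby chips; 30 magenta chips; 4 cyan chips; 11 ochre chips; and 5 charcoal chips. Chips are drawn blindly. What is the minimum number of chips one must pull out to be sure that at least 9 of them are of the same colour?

The 11 colours are the holes; the chips drawn are the pigeons.
To avoid 9 of any one colour, the worst case takes at most 8 of each colour, or every chip of a colour that has fewer than 8.
That gives 1 + 7 + 2 + 8 + 8 + 4 + 8 + 8 + 4 + 8 + 5 = 63 chips with no colour reaching 9.
The next chip forces some colour to 9, so 63 + 1 = 64.

64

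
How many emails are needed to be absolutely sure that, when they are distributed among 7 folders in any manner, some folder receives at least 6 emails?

With 35 emails one could put exactly 5 in each of the 7 folders, and no folder would reach 6.
One more email must land in a folder that already has 5, giving it 6.
So 7 × 5 + 1 = 36 emails are required.

36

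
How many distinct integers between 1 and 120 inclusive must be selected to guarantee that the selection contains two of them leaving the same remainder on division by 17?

18

The 17 residue classes mod 17 are the pigeonholes.
With 17 integers one could put 1 in each residue class and have no class reach 2.
The 18th integer pushes some class to 2, so 17·1 + 1 = 18.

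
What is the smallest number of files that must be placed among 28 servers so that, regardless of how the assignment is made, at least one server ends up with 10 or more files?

With 252 files one could put exactly 9 in each of the 28 servers, and no server would reach 10.
Pigeonhole: one more file must land in a server that already has 9, giving it 10.
So 28 × 9 + 1 = 253 files are required.

253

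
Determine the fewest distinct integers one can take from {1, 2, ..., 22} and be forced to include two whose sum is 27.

A set avoiding the sum 27 can contain at most one of each pair {x, 27−x}, plus the 4 elements whose complement lies outside the range.
The integers 1, …, 13 (13 of them) are such a set: any two sum to at least 1+2 = 3 and at most 12+13 = 25 < 27.
Any 14th integer completes one of the 9 pairs, so 14 choices force a sum of 27.

14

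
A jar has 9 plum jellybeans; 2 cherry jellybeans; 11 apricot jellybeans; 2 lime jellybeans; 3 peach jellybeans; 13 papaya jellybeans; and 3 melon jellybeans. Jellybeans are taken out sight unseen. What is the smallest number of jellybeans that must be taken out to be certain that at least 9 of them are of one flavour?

An adversary could hand out at most 8 jellybeans per flavour (4 flavours run out sooner): 8 + 2 + 8 + 2 + 3 + 8 + 3 = 34 jellybeans and still no flavour has 9.
Pigeonhole: one more jellybean lands in a flavour already at 8, so 35 draws are enough and 34 are not.

35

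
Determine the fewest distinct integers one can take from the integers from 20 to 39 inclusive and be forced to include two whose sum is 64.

14

Two chosen integers sum to 64 exactly when both halves of some pair {x, 64−x} with 25 ≤ x ≤ 64−x ≤ 39 are chosen — 7 such pairs.
The remaining 6 elements (those with no distinct partner in range) can never complete a 64-sum, so the worst case takes all of them and one from each pair: 6 + 7 = 13.
The 14th integer has to be the second member of some pair, so 13 + 1 = 14.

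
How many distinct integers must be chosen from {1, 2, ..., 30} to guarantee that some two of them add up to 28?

Group the elements by complementary pair {x, 28−x}: {1,27}, {2,26}, {3,25}, …, giving 13 two-element pairs, the single value 14 (it cannot pair with itself since the integers are distinct), and 3 integers whose partner 28−x falls outside [1,30].
Treating each of those 17 groups as a pigeonhole, one can pick one integer per group — 17 integers — with no two summing to 28.
The 18th integer lands in an occupied pair, forcing a sum of 28.

18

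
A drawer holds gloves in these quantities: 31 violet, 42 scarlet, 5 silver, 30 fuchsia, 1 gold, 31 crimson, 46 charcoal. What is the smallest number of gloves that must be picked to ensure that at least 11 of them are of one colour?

57

Pigeonhole: put each drawn glove into a box by colour. The largest draw with every box below 11 takes min(count, 10) from each colour; colours with fewer than 10 contribute all they have.
Σ min(cᵢ, 10) = 10 + 10 + 5 + 10 + 1 + 10 + 10 = 56.
Draw number 56 + 1 = 57 must push one box to 11.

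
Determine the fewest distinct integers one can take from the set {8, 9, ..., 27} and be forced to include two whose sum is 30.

A set avoiding the sum 30 can contain at most one of each pair {x, 30−x}, plus the 6 elements whose complement lies outside the range or equal to its own complement.
The integers 15, …, 27 (13 of them) are such a set: any two sum to at least 15+16 = 31 > 30.
Pigeonhole: any 14th integer completes one of the 7 pairs, so 14 choices force a sum of 30.

14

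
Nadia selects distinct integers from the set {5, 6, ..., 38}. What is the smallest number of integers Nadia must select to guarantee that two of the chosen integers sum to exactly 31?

Group the elements by complementary pair {x, 31−x}: {5,26}, {6,25}, {7,24}, …, giving 11 two-element pairs and 12 integers whose partner 31−x falls outside [5,38].
By pigeonhole, treating each of those 23 groups as a pigeonhole, one can pick one integer per group — 23 integers — with no two summing to 31.
The 24th integer lands in an occupied pair, forcing a sum of 31.

24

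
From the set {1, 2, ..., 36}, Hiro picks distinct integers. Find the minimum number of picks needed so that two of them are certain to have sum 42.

22

Two chosen integers sum to 42 exactly when both halves of some pair {x, 42−x} with 6 ≤ x ≤ 42−x ≤ 36 are chosen — 15 such pairs.
The remaining 6 elements (those with no distinct partner in range) can never complete a 42-sum, so the worst case takes all of them and one from each pair: 6 + 15 = 21.
The 22nd integer has to be the second member of some pair, so 21 + 1 = 22.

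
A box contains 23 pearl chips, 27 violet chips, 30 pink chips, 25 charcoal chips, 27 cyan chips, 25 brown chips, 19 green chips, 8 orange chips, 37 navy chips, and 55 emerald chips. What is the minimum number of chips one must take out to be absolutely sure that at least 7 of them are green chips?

In the worst case for collecting green chips, every non-green chip comes out first.
There are 23 + 27 + 30 + 25 + 27 + 25 + 8 + 37 + 55 = 257 non-green chips altogether.
After those, each further chip must be green, so 257 + 7 = 264 draws guarantee 7 green chips.

264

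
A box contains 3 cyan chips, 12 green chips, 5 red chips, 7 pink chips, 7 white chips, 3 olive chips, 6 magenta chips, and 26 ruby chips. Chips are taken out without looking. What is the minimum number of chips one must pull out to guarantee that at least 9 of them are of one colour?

48

Put each drawn chip into a box by colour. The largest draw with every box below 9 takes min(count, 8) from each colour; colours with fewer than 8 contribute all they have.
Σ min(cᵢ, 8) = 3 + 8 + 5 + 7 + 7 + 3 + 6 + 8 = 47.
Draw number 47 + 1 = 48 must push one box to 9.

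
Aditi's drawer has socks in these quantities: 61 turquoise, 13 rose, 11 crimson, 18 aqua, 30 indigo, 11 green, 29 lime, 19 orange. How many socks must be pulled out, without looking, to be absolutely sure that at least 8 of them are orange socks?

In the worst case for collecting orange socks, every non-orange sock comes out first.
There are 61 + 13 + 11 + 18 + 30 + 11 + 29 = 173 non-orange socks altogether.
After those, each further sock must be orange, so 173 + 8 = 181 draws guarantee 8 orange socks.

181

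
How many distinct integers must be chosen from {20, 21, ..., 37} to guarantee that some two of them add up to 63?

A set avoiding the sum 63 can contain at most one of each pair {x, 63−x}, plus the 6 elements whose complement lies outside the range.
The integers 20, …, 31 (12 of them) are such a set: any two sum to at least 20+21 = 41 and at most 30+31 = 61 < 63.
Any 13th integer completes one of the 6 pairs, so 13 choices force a sum of 63.

13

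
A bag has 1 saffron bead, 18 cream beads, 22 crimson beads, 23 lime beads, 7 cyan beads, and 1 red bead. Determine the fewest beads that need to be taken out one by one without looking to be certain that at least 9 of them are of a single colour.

An adversary could hand out at most 8 beads per colour (saffron, cyan, red run out sooner): 1 + 8 + 8 + 8 + 7 + 1 = 33 beads and still no colour has 9.
Pigeonhole: one more bead lands in a colour already at 8, so 34 draws are enough and 33 are not.

34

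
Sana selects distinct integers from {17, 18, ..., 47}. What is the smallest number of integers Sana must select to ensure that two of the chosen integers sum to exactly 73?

Two chosen integers sum to 73 exactly when both halves of some pair {x, 73−x} with 26 ≤ x ≤ 73−x ≤ 47 are chosen — 11 such pairs.
The remaining 9 elements (those with no distinct partner in range) can never complete a 73-sum, so the worst case takes all of them and one from each pair: 9 + 11 = 20.
By pigeonhole, the 21st integer has to be the second member of some pair, so 20 + 1 = 21.

21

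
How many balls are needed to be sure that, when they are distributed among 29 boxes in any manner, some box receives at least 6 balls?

146

With 145 balls one could put exactly 5 in each of the 29 boxes, and no box would reach 6.
By the pigeonhole principle, one more ball must land in a box that already has 5, giving it 6.
So 29 × 5 + 1 = 146 balls are required.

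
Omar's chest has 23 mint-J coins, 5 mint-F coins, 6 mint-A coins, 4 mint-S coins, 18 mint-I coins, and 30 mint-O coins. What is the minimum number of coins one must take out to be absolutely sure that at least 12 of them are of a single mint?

By the pigeonhole principle, the 6 mints are the holes; the coins drawn are the pigeons.
To avoid 12 of any one mint, the worst case takes at most 11 of each mint, or every coin of a mint that has fewer than 11.
That gives 11 + 5 + 6 + 4 + 11 + 11 = 48 coins with no mint reaching 12.
The next coin forces some mint to 12, so 48 + 1 = 49.

49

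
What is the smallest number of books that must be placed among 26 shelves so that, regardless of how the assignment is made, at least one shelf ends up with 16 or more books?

With 390 books one could put exactly 15 in each of the 26 shelves, and no shelf would reach 16.
One more book must land in a shelf that already has 15, giving it 16.
So 26 × 15 + 1 = 391 books are required.

391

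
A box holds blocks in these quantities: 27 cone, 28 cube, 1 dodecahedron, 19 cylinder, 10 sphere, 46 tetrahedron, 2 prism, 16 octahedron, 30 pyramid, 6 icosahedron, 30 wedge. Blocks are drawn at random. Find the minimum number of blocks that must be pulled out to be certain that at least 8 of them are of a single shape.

66

Pigeonhole: put each drawn block into a box by shape. The largest draw with every box below 8 takes min(count, 7) from each shape; shapes with fewer than 7 contribute all they have.
Σ min(cᵢ, 7) = 7 + 7 + 1 + 7 + 7 + 7 + 2 + 7 + 7 + 6 + 7 = 65.
Draw number 65 + 1 = 66 must push one box to 8.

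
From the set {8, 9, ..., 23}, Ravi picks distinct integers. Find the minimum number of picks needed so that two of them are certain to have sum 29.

10

A set avoiding the sum 29 can contain at most one of each pair {x, 29−x}, plus the 2 elements whose complement lies outside the range.
The integers 15, …, 23 (9 of them) are such a set: any two sum to at least 15+16 = 31 > 29.
Any 10th integer completes one of the 7 pairs, so 10 choices force a sum of 29.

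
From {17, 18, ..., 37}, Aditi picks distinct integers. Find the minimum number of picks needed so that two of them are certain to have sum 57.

13

Two chosen integers sum to 57 exactly when both halves of some pair {x, 57−x} with 20 ≤ x ≤ 57−x ≤ 37 are chosen — 9 such pairs.
The remaining 3 elements (those with no distinct partner in range) can never complete a 57-sum, so the worst case takes all of them and one from each pair: 3 + 9 = 12.
The 13th integer has to be the second member of some pair, so 12 + 1 = 13.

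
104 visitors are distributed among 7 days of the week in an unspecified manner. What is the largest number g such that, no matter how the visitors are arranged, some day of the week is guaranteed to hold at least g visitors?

The 7 days of the week are the holes and the 104 visitors are the pigeons.
If every day of the week held at most 14 visitors, the total would be at most 7 × 14 = 98, which is less than 104.
So some day of the week holds at least ⌈104/7⌉ = 15 visitors.

15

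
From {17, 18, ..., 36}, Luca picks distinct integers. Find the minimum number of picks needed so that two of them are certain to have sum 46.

15

A set avoiding the sum 46 can contain at most one of each pair {x, 46−x}, plus the 8 elements whose complement lies outside the range or equal to its own complement.
The integers 23, …, 36 (14 of them) are such a set: any two sum to at least 23+24 = 47 > 46.
By pigeonhole, any 15th integer completes one of the 6 pairs, so 15 choices force a sum of 46.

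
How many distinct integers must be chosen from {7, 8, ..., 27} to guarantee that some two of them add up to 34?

Group the elements by complementary pair {x, 34−x}: {7,27}, {8,26}, {9,25}, …, giving 10 two-element pairs and the single value 17 (it cannot pair with itself since the integers are distinct).
By pigeonhole, treating each of those 11 groups as a pigeonhole, one can pick one integer per group — 11 integers — with no two summing to 34.
The 12th integer lands in an occupied pair, forcing a sum of 34.

12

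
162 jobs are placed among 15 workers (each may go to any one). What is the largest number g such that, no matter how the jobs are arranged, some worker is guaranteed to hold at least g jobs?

11

By pigeonhole, the 15 workers are the holes and the 162 jobs are the pigeons.
If every worker held at most 10 jobs, the total would be at most 15 × 10 = 150, which is less than 162.
So some worker holds at least ⌈162/15⌉ = 11 jobs.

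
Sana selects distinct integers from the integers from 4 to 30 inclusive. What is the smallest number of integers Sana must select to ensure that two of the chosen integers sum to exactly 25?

Two chosen integers sum to 25 exactly when both halves of some pair {x, 25−x} with 4 ≤ x ≤ 25−x ≤ 21 are chosen — 9 such pairs.
The remaining 9 elements (those with no distinct partner in range) can never complete a 25-sum, so the worst case takes all of them and one from each pair: 9 + 9 = 18.
The 19th integer has to be the second member of some pair, so 18 + 1 = 19.

19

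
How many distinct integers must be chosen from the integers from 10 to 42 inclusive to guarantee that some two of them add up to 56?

20

Two chosen integers sum to 56 exactly when both halves of some pair {x, 56−x} with 14 ≤ x ≤ 56−x ≤ 42 are chosen — 14 such pairs.
The remaining 5 elements (those with no distinct partner in range) can never complete a 56-sum, so the worst case takes all of them and one from each pair: 5 + 14 = 19.
The 20th integer has to be the second member of some pair, so 19 + 1 = 20.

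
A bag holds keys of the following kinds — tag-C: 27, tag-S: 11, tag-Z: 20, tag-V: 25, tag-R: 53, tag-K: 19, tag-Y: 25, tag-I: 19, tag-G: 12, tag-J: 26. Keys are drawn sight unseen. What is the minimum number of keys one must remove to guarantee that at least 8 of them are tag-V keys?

In the worst case for collecting tag-V keys, every non-tag-V key comes out first.
There are 27 + 11 + 20 + 53 + 19 + 25 + 19 + 12 + 26 = 212 non-tag-V keys altogether.
After those, each further key must be tag-V, so 212 + 8 = 220 draws guarantee 8 tag-V keys.

220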